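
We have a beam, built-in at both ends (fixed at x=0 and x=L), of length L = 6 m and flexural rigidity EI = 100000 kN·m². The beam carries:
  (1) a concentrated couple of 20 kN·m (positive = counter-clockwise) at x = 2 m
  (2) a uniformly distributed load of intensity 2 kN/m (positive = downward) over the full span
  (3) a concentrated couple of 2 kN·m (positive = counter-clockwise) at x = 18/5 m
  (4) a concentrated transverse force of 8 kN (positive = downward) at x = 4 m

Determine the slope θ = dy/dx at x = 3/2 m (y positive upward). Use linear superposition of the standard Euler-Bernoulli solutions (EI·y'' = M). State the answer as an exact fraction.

θ(3/2) = -359/20000000 rad

Load 1 — applied couple M₀=20 kN·m at a=2 m (b=L-a=4):
  θ_1 = (R_Ax²/2 - M_Ax)/EI  [x≤a] with R_A=40/9, M_A=0 = ((40/9)·(3/2)²/2 - 0·(3/2))/100000 = 1/20000 rad
Load 2 — uniform load w=2 kN/m over full span:
  θ_2 = -wx(L-x)(L-2x)/(12EI) = -2·(3/2)·(6-(3/2))·(6-2·(3/2))/(12·100000) = -27/800000 rad
Load 3 — applied couple M₀=2 kN·m at a=18/5 m (b=L-a=12/5):
  θ_3 = (R_Ax²/2 - M_Ax)/EI  [x≤a] with R_A=12/25, M_A=16/25 = ((12/25)·(3/2)²/2 - (16/25)·(3/2))/100000 = -21/5000000 rad
Load 4 — point force P=8 kN at a=4 m (b=L-a=2):
  θ_4 = -Pb²x(2aL-(3a+b)x)/(2L³EI)  [x≤a] = -8·2²·(3/2)·(2·4·6-(3·4+2)·(3/2))/(2·6³·100000) = -3/100000 rad
Superposition: θ = Σ θ_i = -359/20000000 rad ≈ -0.000018 rad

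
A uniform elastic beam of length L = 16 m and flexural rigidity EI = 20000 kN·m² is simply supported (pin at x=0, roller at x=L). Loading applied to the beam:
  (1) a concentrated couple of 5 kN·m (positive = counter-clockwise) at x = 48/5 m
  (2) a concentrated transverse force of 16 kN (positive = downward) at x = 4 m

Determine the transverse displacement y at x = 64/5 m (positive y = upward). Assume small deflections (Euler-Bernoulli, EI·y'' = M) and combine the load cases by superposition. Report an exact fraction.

y(64/5) = -5804/234375 m

Load 1 — applied couple M₀=5 kN·m at a=48/5 m (b=L-a=32/5):
  y_1 = (M₀x³/(6L)-M₀(x-a)²/2+C₁x)/EI  [x>a] with C₁=M₀(3b²-L²)/(6L)=-104/15 = (5·(64/5)³/(6·16)-5·((64/5)-(48/5))²/2+(-104/15)·(64/5))/20000 = -4/15625 m
Load 2 — point force P=16 kN at a=4 m (b=L-a=12):
  y_2 = -Pa(L-x)(2Lx-a²-x²)/(6LEI)  [x>a] = -16·4·(16-(64/5))·(2·16·(64/5)-4²-(64/5)²)/(6·16·20000) = -5744/234375 m
Superposition: y = Σ y_i = -5804/234375 m ≈ -0.024764 m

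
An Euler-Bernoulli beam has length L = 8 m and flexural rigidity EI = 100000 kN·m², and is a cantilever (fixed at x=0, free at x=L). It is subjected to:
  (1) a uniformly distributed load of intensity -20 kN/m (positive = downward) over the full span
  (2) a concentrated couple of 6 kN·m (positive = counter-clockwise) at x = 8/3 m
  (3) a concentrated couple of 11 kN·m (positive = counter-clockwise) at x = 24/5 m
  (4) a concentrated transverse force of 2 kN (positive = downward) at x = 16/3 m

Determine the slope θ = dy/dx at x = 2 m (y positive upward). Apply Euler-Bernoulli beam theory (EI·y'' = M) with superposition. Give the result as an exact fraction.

Load 1 — uniform load w=-20 kN/m over full span:
  θ_1 = -wx(x²-3Lx+3L²)/(6EI) = -(-20)·2·(2²-3·8·2+3·8²)/(6·100000) = 37/3750 rad
Load 2 — applied couple M₀=6 kN·m at a=8/3 m (b=L-a=16/3):
  θ_2 = M₀x/EI  [x≤a] = 6·2/100000 = 3/25000 rad
Load 3 — applied couple M₀=11 kN·m at a=24/5 m (b=L-a=16/5):
  θ_3 = M₀x/EI  [x≤a] = 11·2/100000 = 11/50000 rad
Load 4 — point force P=2 kN at a=16/3 m (b=L-a=8/3):
  θ_4 = -Px(2a-x)/(2EI)  [x≤a] = -2·2·(2·(16/3)-2)/(2·100000) = -13/75000 rad
Superposition: θ = Σ θ_i = 301/30000 rad ≈ 0.010033 rad

θ(2) = 301/30000 rad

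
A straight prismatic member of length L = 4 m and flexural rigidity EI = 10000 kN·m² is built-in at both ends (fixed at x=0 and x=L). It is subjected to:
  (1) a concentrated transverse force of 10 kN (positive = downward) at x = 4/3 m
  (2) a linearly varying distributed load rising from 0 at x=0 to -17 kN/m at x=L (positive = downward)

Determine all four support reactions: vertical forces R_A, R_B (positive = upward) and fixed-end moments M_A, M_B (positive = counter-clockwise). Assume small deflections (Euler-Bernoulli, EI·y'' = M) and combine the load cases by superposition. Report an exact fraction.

R_A = -377/135 kN, M_A = -424/135 kN·m, R_B = -2863/135 kN, M_B = 1436/135 kN·m

Load 1 — point force P=10 kN at a=4/3 m (b=L-a=8/3):
  R_A = Pb²(3a+b)/L³ = 10·(8/3)²·(3·(4/3)+(8/3))/4³ = 200/27 kN
  M_A = Pab²/L² = 10·(4/3)·(8/3)²/4² = 160/27 kN·m
  R_B = Pa²(a+3b)/L³ = 10·(4/3)²·((4/3)+3·(8/3))/4³ = 70/27 kN
  M_B = -Pa²b/L² = -10·(4/3)²·(8/3)/4² = -80/27 kN·m
Load 2 — triangular load w₀=-17 kN/m (0→w₀ over full span):
  R_A = 3w₀L/20 = 3·(-17)·4/20 = -51/5 kN
  M_A = w₀L²/30 = (-17)·4²/30 = -136/15 kN·m
  R_B = 7w₀L/20 = 7·(-17)·4/20 = -119/5 kN
  M_B = -w₀L²/20 = -(-17)·4²/20 = 68/5 kN·m
Superposition: R_A = -377/135 kN, M_A = -424/135 kN·m, R_B = -2863/135 kN, M_B = 1436/135 kN·m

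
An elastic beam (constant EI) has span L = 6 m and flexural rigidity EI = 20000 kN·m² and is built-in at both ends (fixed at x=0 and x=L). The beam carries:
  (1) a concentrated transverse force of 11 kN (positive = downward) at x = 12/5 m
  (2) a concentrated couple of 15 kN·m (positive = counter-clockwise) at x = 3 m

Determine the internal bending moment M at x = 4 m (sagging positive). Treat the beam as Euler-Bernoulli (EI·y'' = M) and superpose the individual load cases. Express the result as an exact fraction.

M(4) = -1171/500 kN·m

Load 1 — point force P=11 kN at a=12/5 m (b=L-a=18/5):
  M_1 = Pa²(a+3b)(L-x)/L³ - Pa²b/L²  [x>a] = 11·(12/5)²·((12/5)+3·(18/5))·(6-4)/6³ - 11·(12/5)²·(18/5)/6² = 176/125 kN·m
Load 2 — applied couple M₀=15 kN·m at a=3 m (b=L-a=3):
  M_2 = R_Ax - M_A - M₀  [x>a] with R_A=15/4, M_A=15/4 = (15/4)·4 - (15/4) - 15 = -15/4 kN·m
Superposition: M = Σ M_i = -1171/500 kN·m ≈ -2.342000 kN·m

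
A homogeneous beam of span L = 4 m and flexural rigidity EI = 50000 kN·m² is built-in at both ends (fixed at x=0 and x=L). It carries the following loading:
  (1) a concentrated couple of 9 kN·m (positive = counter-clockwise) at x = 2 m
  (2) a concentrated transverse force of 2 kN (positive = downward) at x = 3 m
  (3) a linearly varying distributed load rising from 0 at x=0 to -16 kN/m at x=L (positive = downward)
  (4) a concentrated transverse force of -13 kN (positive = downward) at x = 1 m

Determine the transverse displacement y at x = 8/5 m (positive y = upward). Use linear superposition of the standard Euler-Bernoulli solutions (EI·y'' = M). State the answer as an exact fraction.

y(8/5) = 582743/4687500000 m

Load 1 — applied couple M₀=9 kN·m at a=2 m (b=L-a=2):
  y_1 = (R_Ax³/6 - M_Ax²/2)/EI  [x≤a] with R_A=27/8, M_A=9/4 = ((27/8)·(8/5)³/6 - (9/4)·(8/5)²/2)/50000 = -9/781250 m
Load 2 — point force P=2 kN at a=3 m (b=L-a=1):
  y_2 = -Pb²x²(3aL-(3a+b)x)/(6L³EI)  [x≤a] = -2·1²·(8/5)²·(3·3·4-(3·3+1)·(8/5))/(6·4³·50000) = -1/187500 m
Load 3 — triangular load w₀=-16 kN/m (0→w₀ over full span):
  y_3 = -w₀x²(L-x)²(x+2L)/(120LEI) = -(-16)·(8/5)²·(4-(8/5))²·((8/5)+2·4)/(120·4·50000) = 4608/48828125 m
Load 4 — point force P=-13 kN at a=1 m (b=L-a=3):
  y_4 = -Pa²(L-x)²(3bL-(3b+a)(L-x))/(6L³EI)  [x>a] = -(-13)·1²·(4-(8/5))²·(3·3·4-(3·3+1)·(4-(8/5)))/(6·4³·50000) = 117/2500000 m
Superposition: y = Σ y_i = 582743/4687500000 m ≈ 0.000124 m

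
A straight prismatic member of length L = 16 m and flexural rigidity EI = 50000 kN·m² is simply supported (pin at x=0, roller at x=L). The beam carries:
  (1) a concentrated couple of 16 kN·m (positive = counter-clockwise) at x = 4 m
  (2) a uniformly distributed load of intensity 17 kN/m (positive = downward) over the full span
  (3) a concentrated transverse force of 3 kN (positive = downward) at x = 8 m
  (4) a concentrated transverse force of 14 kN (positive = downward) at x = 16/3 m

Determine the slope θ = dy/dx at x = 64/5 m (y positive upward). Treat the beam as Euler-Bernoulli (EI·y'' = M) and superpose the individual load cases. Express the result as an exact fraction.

Load 1 — applied couple M₀=16 kN·m at a=4 m (b=L-a=12):
  θ_1 = (M₀x²/(2L)-M₀(x-a)+C₁)/EI  [x>a] with C₁=M₀(3b²-L²)/(6L)=88/3 = (16·(64/5)²/(2·16)-16·((64/5)-4)+(88/3))/50000 = -277/468750 rad
Load 2 — uniform load w=17 kN/m over full span:
  θ_2 = -w(L³-6Lx²+4x³)/(24EI) = -17·(16³-6·16·(64/5)²+4·(64/5)³)/(24·50000) = 17952/390625 rad
Load 3 — point force P=3 kN at a=8 m (b=L-a=8):
  θ_3 = -Pa(2L²-6Lx+3x²+a²)/(6LEI)  [x>a] = -3·8·(2·16²-6·16·(64/5)+3·(64/5)²+8²)/(6·16·50000) = 63/78125 rad
Load 4 — point force P=14 kN at a=16/3 m (b=L-a=32/3):
  θ_4 = -Pa(2L²-6Lx+3x²+a²)/(6LEI)  [x>a] = -14·(16/3)·(2·16²-6·16·(64/5)+3·(64/5)²+(16/3)²)/(6·16·50000) = 19376/6328125 rad
Superposition: θ = Σ θ_i = 3115619/63281250 rad ≈ 0.049234 rad

θ(64/5) = 3115619/63281250 rad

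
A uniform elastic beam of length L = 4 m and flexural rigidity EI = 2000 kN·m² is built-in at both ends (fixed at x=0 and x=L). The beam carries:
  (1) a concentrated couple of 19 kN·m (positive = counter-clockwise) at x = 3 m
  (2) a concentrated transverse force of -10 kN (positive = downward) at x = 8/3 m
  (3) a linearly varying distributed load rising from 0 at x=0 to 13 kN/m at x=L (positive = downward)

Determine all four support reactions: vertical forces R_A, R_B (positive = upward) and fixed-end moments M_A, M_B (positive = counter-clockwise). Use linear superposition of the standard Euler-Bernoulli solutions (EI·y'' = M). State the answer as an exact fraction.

Load 1 — applied couple M₀=19 kN·m at a=3 m (b=L-a=1):
  R_A = 6M₀ab/L³ = 6·19·3·1/4³ = 171/32 kN
  M_A = M₀b(2a-b)/L² = 19·1·(2·3-1)/4² = 95/16 kN·m
  R_B = -6M₀ab/L³ = -6·19·3·1/4³ = -171/32 kN
  M_B = M₀a(2b-a)/L² = 19·3·(2·1-3)/4² = -57/16 kN·m
Load 2 — point force P=-10 kN at a=8/3 m (b=L-a=4/3):
  R_A = Pb²(3a+b)/L³ = (-10)·(4/3)²·(3·(8/3)+(4/3))/4³ = -70/27 kN
  M_A = Pab²/L² = (-10)·(8/3)·(4/3)²/4² = -80/27 kN·m
  R_B = Pa²(a+3b)/L³ = (-10)·(8/3)²·((8/3)+3·(4/3))/4³ = -200/27 kN
  M_B = -Pa²b/L² = -(-10)·(8/3)²·(4/3)/4² = 160/27 kN·m
Load 3 — triangular load w₀=13 kN/m (0→w₀ over full span):
  R_A = 3w₀L/20 = 3·13·4/20 = 39/5 kN
  M_A = w₀L²/30 = 13·4²/30 = 104/15 kN·m
  R_B = 7w₀L/20 = 7·13·4/20 = 91/5 kN
  M_B = -w₀L²/20 = -13·4²/20 = -52/5 kN·m
Superposition: R_A = 45581/4320 kN, M_A = 21401/2160 kN·m, R_B = 23539/4320 kN, M_B = -17359/2160 kN·m

R_A = 45581/4320 kN, M_A = 21401/2160 kN·m, R_B = 23539/4320 kN, M_B = -17359/2160 kN·m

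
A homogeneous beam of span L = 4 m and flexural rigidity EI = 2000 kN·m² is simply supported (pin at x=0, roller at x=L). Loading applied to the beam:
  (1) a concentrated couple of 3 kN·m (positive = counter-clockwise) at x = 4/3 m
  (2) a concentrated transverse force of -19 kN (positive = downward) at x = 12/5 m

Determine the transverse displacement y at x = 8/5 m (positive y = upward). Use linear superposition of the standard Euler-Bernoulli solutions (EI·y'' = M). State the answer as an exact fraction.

y(8/5) = 5513/468750 m

Load 1 — applied couple M₀=3 kN·m at a=4/3 m (b=L-a=8/3):
  y_1 = (M₀x³/(6L)-M₀(x-a)²/2+C₁x)/EI  [x>a] with C₁=M₀(3b²-L²)/(6L)=2/3 = (3·(8/5)³/(6·4)-3·((8/5)-(4/3))²/2+(2/3)·(8/5))/2000 = 23/31250 m
Load 2 — point force P=-19 kN at a=12/5 m (b=L-a=8/5):
  y_2 = -Pbx(L²-b²-x²)/(6LEI)  [x≤a] = -(-19)·(8/5)·(8/5)·(4²-(8/5)²-(8/5)²)/(6·4·2000) = 2584/234375 m
Superposition: y = Σ y_i = 5513/468750 m ≈ 0.011761 m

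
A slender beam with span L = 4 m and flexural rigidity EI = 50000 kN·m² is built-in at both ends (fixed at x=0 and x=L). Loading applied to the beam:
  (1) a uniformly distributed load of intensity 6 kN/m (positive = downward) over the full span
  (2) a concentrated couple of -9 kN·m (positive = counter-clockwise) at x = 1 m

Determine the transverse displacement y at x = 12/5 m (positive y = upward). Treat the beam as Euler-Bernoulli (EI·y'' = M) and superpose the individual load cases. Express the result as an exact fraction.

Load 1 — uniform load w=6 kN/m over full span:
  y_1 = -wx²(L-x)²/(24EI) = -6·(12/5)²·(4-(12/5))²/(24·50000) = -144/1953125 m
Load 2 — applied couple M₀=-9 kN·m at a=1 m (b=L-a=3):
  y_2 = (R_Ax³/6 - M_Ax²/2 - M₀(x-a)²/2)/EI  [x>a] with R_A=-81/32, M_A=27/16 = ((-81/32)·(12/5)³/6 - (27/16)·(12/5)²/2 - (-9)·((12/5)-1)²/2)/50000 = -117/3125000 m
Superposition: y = Σ y_i = -1737/15625000 m ≈ -0.000111 m

y(12/5) = -1737/15625000 m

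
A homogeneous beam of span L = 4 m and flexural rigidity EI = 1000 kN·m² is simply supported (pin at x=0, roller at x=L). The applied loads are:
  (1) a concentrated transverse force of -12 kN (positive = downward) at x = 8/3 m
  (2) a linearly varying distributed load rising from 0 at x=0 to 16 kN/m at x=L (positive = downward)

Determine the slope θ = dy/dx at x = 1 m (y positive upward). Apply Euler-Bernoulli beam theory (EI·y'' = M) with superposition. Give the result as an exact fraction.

Load 1 — point force P=-12 kN at a=8/3 m (b=L-a=4/3):
  θ_1 = -Pb(L²-b²-3x²)/(6LEI)  [x≤a] = -(-12)·(4/3)·(4²-(4/3)²-3·1²)/(6·4·1000) = 101/13500 rad
Load 2 — triangular load w₀=16 kN/m (0→w₀ over full span):
  θ_2 = -w₀(7L⁴-30L²x²+15x⁴)/(360LEI) = -16·(7·4⁴-30·4²·1²+15·1⁴)/(360·4·1000) = -1327/90000 rad
Superposition: θ = Σ θ_i = -1961/270000 rad ≈ -0.007263 rad

θ(1) = -1961/270000 rad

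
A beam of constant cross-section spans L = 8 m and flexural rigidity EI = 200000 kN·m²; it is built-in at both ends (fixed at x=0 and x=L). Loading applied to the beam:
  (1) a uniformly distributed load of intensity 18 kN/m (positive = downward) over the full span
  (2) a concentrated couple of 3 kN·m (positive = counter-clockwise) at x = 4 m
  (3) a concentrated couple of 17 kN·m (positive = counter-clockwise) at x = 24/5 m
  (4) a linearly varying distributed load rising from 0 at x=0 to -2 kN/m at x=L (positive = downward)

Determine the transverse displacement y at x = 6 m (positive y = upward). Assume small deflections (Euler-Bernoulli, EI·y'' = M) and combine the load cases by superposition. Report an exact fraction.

Load 1 — uniform load w=18 kN/m over full span:
  y_1 = -wx²(L-x)²/(24EI) = -18·6²·(8-6)²/(24·200000) = -27/50000 m
Load 2 — applied couple M₀=3 kN·m at a=4 m (b=L-a=4):
  y_2 = (R_Ax³/6 - M_Ax²/2 - M₀(x-a)²/2)/EI  [x>a] with R_A=9/16, M_A=3/4 = ((9/16)·6³/6 - (3/4)·6²/2 - 3·(6-4)²/2)/200000 = 3/800000 m
Load 3 — applied couple M₀=17 kN·m at a=24/5 m (b=L-a=16/5):
  y_3 = (R_Ax³/6 - M_Ax²/2 - M₀(x-a)²/2)/EI  [x>a] with R_A=153/50, M_A=136/25 = ((153/50)·6³/6 - (136/25)·6²/2 - 17·(6-(24/5))²/2)/200000 = 0 m
Load 4 — triangular load w₀=-2 kN/m (0→w₀ over full span):
  y_4 = -w₀x²(L-x)²(x+2L)/(120LEI) = -(-2)·6²·(8-6)²·(6+2·8)/(120·8·200000) = 33/1000000 m
Superposition: y = Σ y_i = -2013/4000000 m ≈ -0.000503 m

y(6) = -2013/4000000 m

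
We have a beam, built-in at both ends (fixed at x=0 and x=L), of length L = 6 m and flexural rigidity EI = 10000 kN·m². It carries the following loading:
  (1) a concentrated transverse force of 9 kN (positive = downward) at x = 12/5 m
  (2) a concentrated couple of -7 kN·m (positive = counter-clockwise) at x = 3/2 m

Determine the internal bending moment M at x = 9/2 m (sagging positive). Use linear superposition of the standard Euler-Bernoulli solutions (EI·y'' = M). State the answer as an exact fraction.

M(9/2) = -2603/4000 kN·m

Load 1 — point force P=9 kN at a=12/5 m (b=L-a=18/5):
  M_1 = Pa²(a+3b)(L-x)/L³ - Pa²b/L²  [x>a] = 9·(12/5)²·((12/5)+3·(18/5))·(6-(9/2))/6³ - 9·(12/5)²·(18/5)/6² = -54/125 kN·m
Load 2 — applied couple M₀=-7 kN·m at a=3/2 m (b=L-a=9/2):
  M_2 = R_Ax - M_A - M₀  [x>a] with R_A=-21/16, M_A=21/16 = (-21/16)·(9/2) - (21/16) - (-7) = -7/32 kN·m
Superposition: M = Σ M_i = -2603/4000 kN·m ≈ -0.650750 kN·m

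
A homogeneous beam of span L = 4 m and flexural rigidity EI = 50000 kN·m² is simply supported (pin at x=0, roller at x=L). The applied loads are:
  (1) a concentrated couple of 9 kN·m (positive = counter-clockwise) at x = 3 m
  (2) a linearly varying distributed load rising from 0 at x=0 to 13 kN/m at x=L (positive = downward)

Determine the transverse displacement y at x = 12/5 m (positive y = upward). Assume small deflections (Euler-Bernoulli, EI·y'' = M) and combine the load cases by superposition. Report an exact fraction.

Load 1 — applied couple M₀=9 kN·m at a=3 m (b=L-a=1):
  y_1 = (M₀x³/(6L)+C₁x)/EI  [x≤a] with C₁=M₀(3b²-L²)/(6L)=-39/8 = (9·(12/5)³/(6·4)+(-39/8)·(12/5))/50000 = -1629/12500000 m
Load 2 — triangular load w₀=13 kN/m (0→w₀ over full span):
  y_2 = -w₀x(7L⁴-10L²x²+3x⁴)/(360LEI) = -13·(12/5)·(7·4⁴-10·4²·(12/5)²+3·(12/5)⁴)/(360·4·50000) = -61568/146484375 m
Superposition: y = Σ y_i = -2581051/4687500000 m ≈ -0.000551 m

y(12/5) = -2581051/4687500000 m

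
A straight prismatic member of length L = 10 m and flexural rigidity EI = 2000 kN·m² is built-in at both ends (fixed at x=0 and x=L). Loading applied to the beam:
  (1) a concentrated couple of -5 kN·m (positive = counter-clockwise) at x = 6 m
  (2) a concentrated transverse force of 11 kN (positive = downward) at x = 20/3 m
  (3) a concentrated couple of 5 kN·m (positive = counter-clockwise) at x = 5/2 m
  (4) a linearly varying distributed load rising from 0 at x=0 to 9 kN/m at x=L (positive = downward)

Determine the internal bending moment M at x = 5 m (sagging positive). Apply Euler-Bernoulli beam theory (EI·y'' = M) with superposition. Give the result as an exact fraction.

Load 1 — applied couple M₀=-5 kN·m at a=6 m (b=L-a=4):
  M_1 = R_Ax - M_A  [x≤a] with R_A=-18/25, M_A=-8/5 = (-18/25)·5 - (-8/5) = -2 kN·m
Load 2 — point force P=11 kN at a=20/3 m (b=L-a=10/3):
  M_2 = Pb²(3a+b)x/L³ - Pab²/L²  [x≤a] = 11·(10/3)²·(3·(20/3)+(10/3))·5/10³ - 11·(20/3)·(10/3)²/10² = 55/9 kN·m
Load 3 — applied couple M₀=5 kN·m at a=5/2 m (b=L-a=15/2):
  M_3 = R_Ax - M_A - M₀  [x>a] with R_A=9/16, M_A=-15/16 = (9/16)·5 - (-15/16) - 5 = -5/4 kN·m
Load 4 — triangular load w₀=9 kN/m (0→w₀ over full span):
  M_4 = 3w₀Lx/20 - w₀L²/30 - w₀x³/(6L) = 3·9·10·5/20 - 9·10²/30 - 9·5³/(6·10) = 75/4 kN·m
Superposition: M = Σ M_i = 389/18 kN·m ≈ 21.611111 kN·m

M(5) = 389/18 kN·m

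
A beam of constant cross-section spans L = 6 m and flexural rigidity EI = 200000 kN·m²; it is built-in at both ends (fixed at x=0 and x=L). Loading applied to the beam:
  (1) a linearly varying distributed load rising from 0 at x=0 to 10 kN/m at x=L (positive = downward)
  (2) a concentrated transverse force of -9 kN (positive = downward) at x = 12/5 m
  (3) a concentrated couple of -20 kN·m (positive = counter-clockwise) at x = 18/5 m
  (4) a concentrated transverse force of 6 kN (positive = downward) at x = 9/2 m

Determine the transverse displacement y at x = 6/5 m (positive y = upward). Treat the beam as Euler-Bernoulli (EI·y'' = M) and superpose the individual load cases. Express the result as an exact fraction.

y(6/5) = 14643/25000000000 m

Load 1 — triangular load w₀=10 kN/m (0→w₀ over full span):
  y_1 = -w₀x²(L-x)²(x+2L)/(120LEI) = -10·(6/5)²·(6-(6/5))²·((6/5)+2·6)/(120·6·200000) = -297/9765625 m
Load 2 — point force P=-9 kN at a=12/5 m (b=L-a=18/5):
  y_2 = -Pb²x²(3aL-(3a+b)x)/(6L³EI)  [x≤a] = -(-9)·(18/5)²·(6/5)²·(3·(12/5)·6-(3·(12/5)+(18/5))·(6/5))/(6·6³·200000) = 15309/781250000 m
Load 3 — applied couple M₀=-20 kN·m at a=18/5 m (b=L-a=12/5):
  y_3 = (R_Ax³/6 - M_Ax²/2)/EI  [x≤a] with R_A=-24/5, M_A=-32/5 = ((-24/5)·(6/5)³/6 - (-32/5)·(6/5)²/2)/200000 = 63/3906250 m
Load 4 — point force P=6 kN at a=9/2 m (b=L-a=3/2):
  y_4 = -Pb²x²(3aL-(3a+b)x)/(6L³EI)  [x≤a] = -6·(3/2)²·(6/5)²·(3·(9/2)·6-(3·(9/2)+(3/2))·(6/5))/(6·6³·200000) = -189/40000000 m
Superposition: y = Σ y_i = 14643/25000000000 m ≈ 0.000001 m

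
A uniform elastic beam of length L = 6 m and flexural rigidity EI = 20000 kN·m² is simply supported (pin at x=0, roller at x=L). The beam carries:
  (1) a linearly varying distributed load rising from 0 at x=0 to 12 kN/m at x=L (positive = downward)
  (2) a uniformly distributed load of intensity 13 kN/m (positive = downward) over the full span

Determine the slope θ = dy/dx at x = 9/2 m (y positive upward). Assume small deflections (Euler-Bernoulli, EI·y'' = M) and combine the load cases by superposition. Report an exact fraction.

Load 1 — triangular load w₀=12 kN/m (0→w₀ over full span):
  θ_1 = -w₀(7L⁴-30L²x²+15x⁴)/(360LEI) = -12·(7·6⁴-30·6²·(9/2)²+15·(9/2)⁴)/(360·6·20000) = 11817/6400000 rad
Load 2 — uniform load w=13 kN/m over full span:
  θ_2 = -w(L³-6Lx²+4x³)/(24EI) = -13·(6³-6·6·(9/2)²+4·(9/2)³)/(24·20000) = 1287/320000 rad
Superposition: θ = Σ θ_i = 37557/6400000 rad ≈ 0.005868 rad

θ(9/2) = 37557/6400000 rad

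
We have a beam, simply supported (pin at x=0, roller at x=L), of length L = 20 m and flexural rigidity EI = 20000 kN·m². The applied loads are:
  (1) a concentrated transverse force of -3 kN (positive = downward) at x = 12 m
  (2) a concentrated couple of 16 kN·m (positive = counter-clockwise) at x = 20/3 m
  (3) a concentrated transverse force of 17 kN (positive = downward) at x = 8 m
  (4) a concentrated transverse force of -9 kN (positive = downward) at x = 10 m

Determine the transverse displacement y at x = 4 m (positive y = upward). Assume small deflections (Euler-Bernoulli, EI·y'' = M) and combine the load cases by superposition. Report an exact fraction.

Load 1 — point force P=-3 kN at a=12 m (b=L-a=8):
  y_1 = -Pbx(L²-b²-x²)/(6LEI)  [x≤a] = -(-3)·8·4·(20²-8²-4²)/(6·20·20000) = 8/625 m
Load 2 — applied couple M₀=16 kN·m at a=20/3 m (b=L-a=40/3):
  y_2 = (M₀x³/(6L)+C₁x)/EI  [x≤a] with C₁=M₀(3b²-L²)/(6L)=160/9 = (16·4³/(6·20)+(160/9)·4)/20000 = 112/28125 m
Load 3 — point force P=17 kN at a=8 m (b=L-a=12):
  y_3 = -Pbx(L²-b²-x²)/(6LEI)  [x≤a] = -17·12·4·(20²-12²-4²)/(6·20·20000) = -51/625 m
Load 4 — point force P=-9 kN at a=10 m (b=L-a=10):
  y_4 = -Pbx(L²-b²-x²)/(6LEI)  [x≤a] = -(-9)·10·4·(20²-10²-4²)/(6·20·20000) = 213/5000 m
Superposition: y = Σ y_i = -4999/225000 m ≈ -0.022218 m

y(4) = -4999/225000 m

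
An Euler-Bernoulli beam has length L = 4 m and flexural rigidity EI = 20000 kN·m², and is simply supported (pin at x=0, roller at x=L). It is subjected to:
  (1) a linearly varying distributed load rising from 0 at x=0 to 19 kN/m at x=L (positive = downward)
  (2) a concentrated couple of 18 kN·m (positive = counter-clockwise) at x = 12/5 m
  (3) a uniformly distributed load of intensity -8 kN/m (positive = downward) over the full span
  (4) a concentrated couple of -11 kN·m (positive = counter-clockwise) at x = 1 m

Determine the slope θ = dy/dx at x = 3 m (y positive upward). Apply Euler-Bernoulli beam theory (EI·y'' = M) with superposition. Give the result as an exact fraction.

θ(3) = 75247/144000000 rad

Load 1 — triangular load w₀=19 kN/m (0→w₀ over full span):
  θ_1 = -w₀(7L⁴-30L²x²+15x⁴)/(360LEI) = -19·(7·4⁴-30·4²·3²+15·3⁴)/(360·4·20000) = 24947/28800000 rad
Load 2 — applied couple M₀=18 kN·m at a=12/5 m (b=L-a=8/5):
  θ_2 = (M₀x²/(2L)-M₀(x-a)+C₁)/EI  [x>a] with C₁=M₀(3b²-L²)/(6L)=-156/25 = (18·3²/(2·4)-18·(3-(12/5))+(-156/25))/20000 = 321/2000000 rad
Load 3 — uniform load w=-8 kN/m over full span:
  θ_3 = -w(L³-6Lx²+4x³)/(24EI) = -(-8)·(4³-6·4·3²+4·3³)/(24·20000) = -11/15000 rad
Load 4 — applied couple M₀=-11 kN·m at a=1 m (b=L-a=3):
  θ_4 = (M₀x²/(2L)-M₀(x-a)+C₁)/EI  [x>a] with C₁=M₀(3b²-L²)/(6L)=-121/24 = ((-11)·3²/(2·4)-(-11)·(3-1)+(-121/24))/20000 = 11/48000 rad
Superposition: θ = Σ θ_i = 75247/144000000 rad ≈ 0.000523 rad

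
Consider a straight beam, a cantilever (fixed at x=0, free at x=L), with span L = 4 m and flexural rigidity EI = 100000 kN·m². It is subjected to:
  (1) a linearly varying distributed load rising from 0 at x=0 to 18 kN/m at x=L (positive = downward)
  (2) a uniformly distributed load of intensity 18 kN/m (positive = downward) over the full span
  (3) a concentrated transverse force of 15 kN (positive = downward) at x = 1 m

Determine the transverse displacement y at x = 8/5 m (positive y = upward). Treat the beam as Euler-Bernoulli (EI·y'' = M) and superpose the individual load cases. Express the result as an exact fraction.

y(8/5) = -7758763/3125000000 m

Load 1 — triangular load w₀=18 kN/m (0→w₀ over full span):
  y_1 = (w₀Lx³/12-w₀L²x²/6-w₀x⁵/(120L))/EI = (18·4·(8/5)³/12-18·4²·(8/5)²/6-18·(8/5)⁵/(120·4))/100000 = -48192/48828125 m
Load 2 — uniform load w=18 kN/m over full span:
  y_2 = -wx²(x²-4Lx+6L²)/(24EI) = -18·(8/5)²·((8/5)²-4·4·(8/5)+6·4²)/(24·100000) = -2736/1953125 m
Load 3 — point force P=15 kN at a=1 m (b=L-a=3):
  y_3 = -Pa²(3x-a)/(6EI)  [x>a] = -15·1²·(3·(8/5)-1)/(6·100000) = -19/200000 m
Superposition: y = Σ y_i = -7758763/3125000000 m ≈ -0.002483 m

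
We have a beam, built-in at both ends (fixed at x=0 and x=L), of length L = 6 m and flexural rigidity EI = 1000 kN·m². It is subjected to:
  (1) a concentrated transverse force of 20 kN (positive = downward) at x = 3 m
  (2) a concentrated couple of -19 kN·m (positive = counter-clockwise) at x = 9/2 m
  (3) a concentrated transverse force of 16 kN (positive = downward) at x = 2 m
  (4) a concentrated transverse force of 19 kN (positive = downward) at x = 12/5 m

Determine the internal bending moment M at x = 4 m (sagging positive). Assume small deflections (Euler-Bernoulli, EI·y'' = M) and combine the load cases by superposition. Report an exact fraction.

M(4) = 16453/54000 kN·m

Load 1 — point force P=20 kN at a=3 m (b=L-a=3):
  M_1 = Pa²(a+3b)(L-x)/L³ - Pa²b/L²  [x>a] = 20·3²·(3+3·3)·(6-4)/6³ - 20·3²·3/6² = 5 kN·m
Load 2 — applied couple M₀=-19 kN·m at a=9/2 m (b=L-a=3/2):
  M_2 = R_Ax - M_A  [x≤a] with R_A=-57/16, M_A=-95/16 = (-57/16)·4 - (-95/16) = -133/16 kN·m
Load 3 — point force P=16 kN at a=2 m (b=L-a=4):
  M_3 = Pa²(a+3b)(L-x)/L³ - Pa²b/L²  [x>a] = 16·2²·(2+3·4)·(6-4)/6³ - 16·2²·4/6² = 32/27 kN·m
Load 4 — point force P=19 kN at a=12/5 m (b=L-a=18/5):
  M_4 = Pa²(a+3b)(L-x)/L³ - Pa²b/L²  [x>a] = 19·(12/5)²·((12/5)+3·(18/5))·(6-4)/6³ - 19·(12/5)²·(18/5)/6² = 304/125 kN·m
Superposition: M = Σ M_i = 16453/54000 kN·m ≈ 0.304685 kN·m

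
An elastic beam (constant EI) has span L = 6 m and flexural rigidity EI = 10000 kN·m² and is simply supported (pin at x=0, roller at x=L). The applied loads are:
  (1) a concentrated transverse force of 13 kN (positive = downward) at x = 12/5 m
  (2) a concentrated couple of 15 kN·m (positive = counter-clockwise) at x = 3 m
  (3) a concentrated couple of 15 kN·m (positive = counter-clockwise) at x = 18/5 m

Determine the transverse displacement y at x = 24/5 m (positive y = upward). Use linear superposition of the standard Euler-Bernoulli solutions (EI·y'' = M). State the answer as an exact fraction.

Load 1 — point force P=13 kN at a=12/5 m (b=L-a=18/5):
  y_1 = -Pa(L-x)(2Lx-a²-x²)/(6LEI)  [x>a] = -13·(12/5)·(6-(24/5))·(2·6·(24/5)-(12/5)²-(24/5)²)/(6·6·10000) = -234/78125 m
Load 2 — applied couple M₀=15 kN·m at a=3 m (b=L-a=3):
  y_2 = (M₀x³/(6L)-M₀(x-a)²/2+C₁x)/EI  [x>a] with C₁=M₀(3b²-L²)/(6L)=-15/4 = (15·(24/5)³/(6·6)-15·((24/5)-3)²/2+(-15/4)·(24/5))/10000 = 189/500000 m
Load 3 — applied couple M₀=15 kN·m at a=18/5 m (b=L-a=12/5):
  y_3 = (M₀x³/(6L)-M₀(x-a)²/2+C₁x)/EI  [x>a] with C₁=M₀(3b²-L²)/(6L)=-39/5 = (15·(24/5)³/(6·6)-15·((24/5)-(18/5))²/2+(-39/5)·(24/5))/10000 = -27/125000 m
Superposition: y = Σ y_i = -7083/2500000 m ≈ -0.002833 m

y(24/5) = -7083/2500000 m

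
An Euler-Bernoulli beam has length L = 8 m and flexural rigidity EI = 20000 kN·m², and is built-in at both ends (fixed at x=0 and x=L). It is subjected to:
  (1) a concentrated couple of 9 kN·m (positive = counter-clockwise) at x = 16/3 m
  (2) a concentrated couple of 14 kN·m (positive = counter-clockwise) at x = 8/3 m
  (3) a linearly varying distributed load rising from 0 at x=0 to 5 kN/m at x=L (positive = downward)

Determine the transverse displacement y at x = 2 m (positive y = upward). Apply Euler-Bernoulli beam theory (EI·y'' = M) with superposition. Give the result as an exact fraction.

Load 1 — applied couple M₀=9 kN·m at a=16/3 m (b=L-a=8/3):
  y_1 = (R_Ax³/6 - M_Ax²/2)/EI  [x≤a] with R_A=3/2, M_A=3 = ((3/2)·2³/6 - 3·2²/2)/20000 = -1/5000 m
Load 2 — applied couple M₀=14 kN·m at a=8/3 m (b=L-a=16/3):
  y_2 = (R_Ax³/6 - M_Ax²/2)/EI  [x≤a] with R_A=7/3, M_A=0 = ((7/3)·2³/6 - 0·2²/2)/20000 = 7/45000 m
Load 3 — triangular load w₀=5 kN/m (0→w₀ over full span):
  y_3 = -w₀x²(L-x)²(x+2L)/(120LEI) = -5·2²·(8-2)²·(2+2·8)/(120·8·20000) = -27/40000 m
Superposition: y = Σ y_i = -259/360000 m ≈ -0.000719 m

y(2) = -259/360000 m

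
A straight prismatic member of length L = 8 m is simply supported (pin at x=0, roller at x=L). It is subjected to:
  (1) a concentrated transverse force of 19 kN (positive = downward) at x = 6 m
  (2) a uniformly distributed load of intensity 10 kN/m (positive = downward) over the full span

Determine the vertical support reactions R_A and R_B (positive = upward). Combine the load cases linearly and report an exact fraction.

Load 1 — point force P=19 kN at a=6 m (b=L-a=2):
  R_A = Pb/L = 19·2/8 = 19/4 kN
  R_B = Pa/L = 19·6/8 = 57/4 kN
Load 2 — uniform load w=10 kN/m over full span:
  R_A = wL/2 = 10·8/2 = 40 kN
  R_B = wL/2 = 10·8/2 = 40 kN
Superposition: R_A = 179/4 kN, R_B = 217/4 kN

R_A = 179/4 kN, R_B = 217/4 kN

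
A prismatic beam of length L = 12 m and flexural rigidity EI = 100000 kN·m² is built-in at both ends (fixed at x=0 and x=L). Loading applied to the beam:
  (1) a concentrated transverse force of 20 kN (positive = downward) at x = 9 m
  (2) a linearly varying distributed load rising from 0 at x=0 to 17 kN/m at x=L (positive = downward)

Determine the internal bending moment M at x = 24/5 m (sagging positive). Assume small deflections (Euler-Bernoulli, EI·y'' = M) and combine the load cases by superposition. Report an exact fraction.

Load 1 — point force P=20 kN at a=9 m (b=L-a=3):
  M_1 = Pb²(3a+b)x/L³ - Pab²/L²  [x≤a] = 20·3²·(3·9+3)·(24/5)/12³ - 20·9·3²/12² = 15/4 kN·m
Load 2 — triangular load w₀=17 kN/m (0→w₀ over full span):
  M_2 = 3w₀Lx/20 - w₀L²/30 - w₀x³/(6L) = 3·17·12·(24/5)/20 - 17·12²/30 - 17·(24/5)³/(6·12) = 4896/125 kN·m
Superposition: M = Σ M_i = 21459/500 kN·m ≈ 42.918000 kN·m

M(24/5) = 21459/500 kN·m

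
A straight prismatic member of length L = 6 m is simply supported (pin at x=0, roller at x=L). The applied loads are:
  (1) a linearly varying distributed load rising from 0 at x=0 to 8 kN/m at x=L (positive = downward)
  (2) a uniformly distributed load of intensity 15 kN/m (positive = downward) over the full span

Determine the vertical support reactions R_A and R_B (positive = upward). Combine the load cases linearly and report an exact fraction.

R_A = 53 kN, R_B = 61 kN

Load 1 — triangular load w₀=8 kN/m (0→w₀ over full span):
  R_A = w₀L/6 = 8·6/6 = 8 kN
  R_B = w₀L/3 = 8·6/3 = 16 kN
Load 2 — uniform load w=15 kN/m over full span:
  R_A = wL/2 = 15·6/2 = 45 kN
  R_B = wL/2 = 15·6/2 = 45 kN
Superposition: R_A = 53 kN, R_B = 61 kN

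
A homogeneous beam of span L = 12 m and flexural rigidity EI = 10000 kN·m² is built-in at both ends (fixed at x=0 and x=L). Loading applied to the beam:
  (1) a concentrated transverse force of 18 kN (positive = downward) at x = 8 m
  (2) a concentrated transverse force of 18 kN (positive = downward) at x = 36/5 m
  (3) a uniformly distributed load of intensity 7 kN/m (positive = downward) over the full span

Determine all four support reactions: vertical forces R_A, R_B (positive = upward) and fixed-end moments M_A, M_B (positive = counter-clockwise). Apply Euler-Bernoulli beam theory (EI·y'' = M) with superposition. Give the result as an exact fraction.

Load 1 — point force P=18 kN at a=8 m (b=L-a=4):
  R_A = Pb²(3a+b)/L³ = 18·4²·(3·8+4)/12³ = 14/3 kN
  M_A = Pab²/L² = 18·8·4²/12² = 16 kN·m
  R_B = Pa²(a+3b)/L³ = 18·8²·(8+3·4)/12³ = 40/3 kN
  M_B = -Pa²b/L² = -18·8²·4/12² = -32 kN·m
Load 2 — point force P=18 kN at a=36/5 m (b=L-a=24/5):
  R_A = Pb²(3a+b)/L³ = 18·(24/5)²·(3·(36/5)+(24/5))/12³ = 792/125 kN
  M_A = Pab²/L² = 18·(36/5)·(24/5)²/12² = 2592/125 kN·m
  R_B = Pa²(a+3b)/L³ = 18·(36/5)²·((36/5)+3·(24/5))/12³ = 1458/125 kN
  M_B = -Pa²b/L² = -18·(36/5)²·(24/5)/12² = -3888/125 kN·m
Load 3 — uniform load w=7 kN/m over full span:
  R_A = wL/2 = 7·12/2 = 42 kN
  M_A = wL²/12 = 7·12²/12 = 84 kN·m
  R_B = wL/2 = 7·12/2 = 42 kN
  M_B = -wL²/12 = -7·12²/12 = -84 kN·m
Superposition: R_A = 19876/375 kN, M_A = 15092/125 kN·m, R_B = 25124/375 kN, M_B = -18388/125 kN·m

R_A = 19876/375 kN, M_A = 15092/125 kN·m, R_B = 25124/375 kN, M_B = -18388/125 kN·m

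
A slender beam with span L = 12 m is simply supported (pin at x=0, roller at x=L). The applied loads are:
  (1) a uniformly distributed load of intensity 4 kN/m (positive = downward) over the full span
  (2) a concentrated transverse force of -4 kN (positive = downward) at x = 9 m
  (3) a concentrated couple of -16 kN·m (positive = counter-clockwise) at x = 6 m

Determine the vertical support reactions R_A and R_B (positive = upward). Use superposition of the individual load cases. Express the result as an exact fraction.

R_A = 65/3 kN, R_B = 67/3 kN

Load 1 — uniform load w=4 kN/m over full span:
  R_A = wL/2 = 4·12/2 = 24 kN
  R_B = wL/2 = 4·12/2 = 24 kN
Load 2 — point force P=-4 kN at a=9 m (b=L-a=3):
  R_A = Pb/L = (-4)·3/12 = -1 kN
  R_B = Pa/L = (-4)·9/12 = -3 kN
Load 3 — applied couple M₀=-16 kN·m at a=6 m (b=L-a=6):
  R_A = M₀/L = (-16)/12 = -4/3 kN
  R_B = -M₀/L = -(-16)/12 = 4/3 kN
Superposition: R_A = 65/3 kN, R_B = 67/3 kN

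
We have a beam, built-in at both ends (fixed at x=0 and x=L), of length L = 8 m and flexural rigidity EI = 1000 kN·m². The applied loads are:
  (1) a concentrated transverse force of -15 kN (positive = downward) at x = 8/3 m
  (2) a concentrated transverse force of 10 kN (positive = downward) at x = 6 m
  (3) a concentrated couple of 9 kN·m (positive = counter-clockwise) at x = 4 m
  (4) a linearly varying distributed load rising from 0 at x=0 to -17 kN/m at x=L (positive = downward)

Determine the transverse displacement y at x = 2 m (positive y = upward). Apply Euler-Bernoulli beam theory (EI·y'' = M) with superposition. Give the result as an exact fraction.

y(2) = 15923/270000 m

Load 1 — point force P=-15 kN at a=8/3 m (b=L-a=16/3):
  y_1 = -Pb²x²(3aL-(3a+b)x)/(6L³EI)  [x≤a] = -(-15)·(16/3)²·2²·(3·(8/3)·8-(3·(8/3)+(16/3))·2)/(6·8³·1000) = 14/675 m
Load 2 — point force P=10 kN at a=6 m (b=L-a=2):
  y_2 = -Pb²x²(3aL-(3a+b)x)/(6L³EI)  [x≤a] = -10·2²·2²·(3·6·8-(3·6+2)·2)/(6·8³·1000) = -13/2400 m
Load 3 — applied couple M₀=9 kN·m at a=4 m (b=L-a=4):
  y_3 = (R_Ax³/6 - M_Ax²/2)/EI  [x≤a] with R_A=27/16, M_A=9/4 = ((27/16)·2³/6 - (9/4)·2²/2)/1000 = -9/4000 m
Load 4 — triangular load w₀=-17 kN/m (0→w₀ over full span):
  y_4 = -w₀x²(L-x)²(x+2L)/(120LEI) = -(-17)·2²·(8-2)²·(2+2·8)/(120·8·1000) = 459/10000 m
Superposition: y = Σ y_i = 15923/270000 m ≈ 0.058974 m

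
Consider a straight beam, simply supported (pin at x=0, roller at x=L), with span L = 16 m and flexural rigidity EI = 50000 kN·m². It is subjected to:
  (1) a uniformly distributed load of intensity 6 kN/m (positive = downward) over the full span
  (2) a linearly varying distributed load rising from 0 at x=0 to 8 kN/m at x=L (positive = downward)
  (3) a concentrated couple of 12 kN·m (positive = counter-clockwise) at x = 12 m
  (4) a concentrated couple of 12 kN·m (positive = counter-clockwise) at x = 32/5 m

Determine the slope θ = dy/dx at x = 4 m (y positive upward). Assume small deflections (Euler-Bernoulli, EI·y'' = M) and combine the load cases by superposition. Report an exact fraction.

Load 1 — uniform load w=6 kN/m over full span:
  θ_1 = -w(L³-6Lx²+4x³)/(24EI) = -6·(16³-6·16·4²+4·4³)/(24·50000) = -44/3125 rad
Load 2 — triangular load w₀=8 kN/m (0→w₀ over full span):
  θ_2 = -w₀(7L⁴-30L²x²+15x⁴)/(360LEI) = -8·(7·16⁴-30·16²·4²+15·4⁴)/(360·16·50000) = -1327/140625 rad
Load 3 — applied couple M₀=12 kN·m at a=12 m (b=L-a=4):
  θ_3 = (M₀x²/(2L)+C₁)/EI  [x≤a] with C₁=M₀(3b²-L²)/(6L)=-26 = (12·4²/(2·16)+(-26))/50000 = -1/2500 rad
Load 4 — applied couple M₀=12 kN·m at a=32/5 m (b=L-a=48/5):
  θ_4 = (M₀x²/(2L)+C₁)/EI  [x≤a] with C₁=M₀(3b²-L²)/(6L)=64/25 = (12·4²/(2·16)+(64/25))/50000 = 107/625000 rad
Superposition: θ = Σ θ_i = -133567/5625000 rad ≈ -0.023745 rad

θ(4) = -133567/5625000 rad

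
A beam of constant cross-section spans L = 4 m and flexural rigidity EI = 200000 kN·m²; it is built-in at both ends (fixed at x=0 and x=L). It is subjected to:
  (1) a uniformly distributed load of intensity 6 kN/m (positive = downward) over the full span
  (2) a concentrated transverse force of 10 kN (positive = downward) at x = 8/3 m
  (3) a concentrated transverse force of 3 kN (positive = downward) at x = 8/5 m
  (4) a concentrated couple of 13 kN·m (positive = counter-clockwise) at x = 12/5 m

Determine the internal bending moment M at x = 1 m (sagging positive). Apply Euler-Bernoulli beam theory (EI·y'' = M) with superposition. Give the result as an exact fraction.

M(1) = 4609/3375 kN·m

Load 1 — uniform load w=6 kN/m over full span:
  M_1 = wLx/2 - wL²/12 - wx²/2 = 6·4·1/2 - 6·4²/12 - 6·1²/2 = 1 kN·m
Load 2 — point force P=10 kN at a=8/3 m (b=L-a=4/3):
  M_2 = Pb²(3a+b)x/L³ - Pab²/L²  [x≤a] = 10·(4/3)²·(3·(8/3)+(4/3))·1/4³ - 10·(8/3)·(4/3)²/4² = -10/27 kN·m
Load 3 — point force P=3 kN at a=8/5 m (b=L-a=12/5):
  M_3 = Pb²(3a+b)x/L³ - Pab²/L²  [x≤a] = 3·(12/5)²·(3·(8/5)+(12/5))·1/4³ - 3·(8/5)·(12/5)²/4² = 27/125 kN·m
Load 4 — applied couple M₀=13 kN·m at a=12/5 m (b=L-a=8/5):
  M_4 = R_Ax - M_A  [x≤a] with R_A=117/25, M_A=104/25 = (117/25)·1 - (104/25) = 13/25 kN·m
Superposition: M = Σ M_i = 4609/3375 kN·m ≈ 1.365630 kN·m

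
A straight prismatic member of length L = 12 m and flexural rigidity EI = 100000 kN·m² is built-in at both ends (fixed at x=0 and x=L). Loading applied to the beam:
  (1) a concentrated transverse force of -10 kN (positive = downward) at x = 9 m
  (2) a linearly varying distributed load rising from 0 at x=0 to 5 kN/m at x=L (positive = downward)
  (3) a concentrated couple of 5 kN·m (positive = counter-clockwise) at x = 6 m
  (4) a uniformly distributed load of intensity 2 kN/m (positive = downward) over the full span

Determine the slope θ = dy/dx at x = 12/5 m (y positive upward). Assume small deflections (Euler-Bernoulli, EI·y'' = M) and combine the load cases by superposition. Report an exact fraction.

Load 1 — point force P=-10 kN at a=9 m (b=L-a=3):
  θ_1 = -Pb²x(2aL-(3a+b)x)/(2L³EI)  [x≤a] = -(-10)·3²·(12/5)·(2·9·12-(3·9+3)·(12/5))/(2·12³·100000) = 9/100000 rad
Load 2 — triangular load w₀=5 kN/m (0→w₀ over full span):
  θ_2 = -w₀(2x(L-x)(L-2x)(x+2L)+x²(L-x)²)/(120LEI) = -5·(2·(12/5)·(12-(12/5))·(12-2·(12/5))·((12/5)+2·12)+(12/5)²·(12-(12/5))²)/(120·12·100000) = -126/390625 rad
Load 3 — applied couple M₀=5 kN·m at a=6 m (b=L-a=6):
  θ_3 = (R_Ax²/2 - M_Ax)/EI  [x≤a] with R_A=5/8, M_A=5/4 = ((5/8)·(12/5)²/2 - (5/4)·(12/5))/100000 = -3/250000 rad
Load 4 — uniform load w=2 kN/m over full span:
  θ_4 = -wx(L-x)(L-2x)/(12EI) = -2·(12/5)·(12-(12/5))·(12-2·(12/5))/(12·100000) = -108/390625 rad
Superposition: θ = Σ θ_i = -6513/12500000 rad ≈ -0.000521 rad

θ(12/5) = -6513/12500000 rad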